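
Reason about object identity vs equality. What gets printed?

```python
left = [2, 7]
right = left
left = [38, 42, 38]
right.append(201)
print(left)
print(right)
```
[38, 42, 38]
[2, 7, 201]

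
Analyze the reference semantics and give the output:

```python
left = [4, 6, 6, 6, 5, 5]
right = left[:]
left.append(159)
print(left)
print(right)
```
[4, 6, 6, 6, 5, 5, 159]
[4, 6, 6, 6, 5, 5]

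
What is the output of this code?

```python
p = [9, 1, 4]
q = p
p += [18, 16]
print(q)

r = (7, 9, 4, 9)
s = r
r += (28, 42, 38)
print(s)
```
[9, 1, 4, 18, 16]
(7, 9, 4, 9)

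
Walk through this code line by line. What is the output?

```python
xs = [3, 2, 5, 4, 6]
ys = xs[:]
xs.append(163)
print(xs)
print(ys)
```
[3, 2, 5, 4, 6, 163]
[3, 2, 5, 4, 6]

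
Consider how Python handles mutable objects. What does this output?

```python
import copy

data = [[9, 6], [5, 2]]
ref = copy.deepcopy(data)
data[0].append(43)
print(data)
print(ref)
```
[[9, 6, 43], [5, 2]]
[[9, 6], [5, 2]]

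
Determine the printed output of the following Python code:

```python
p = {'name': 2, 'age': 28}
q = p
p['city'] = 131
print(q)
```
{'name': 2, 'age': 28, 'city': 131}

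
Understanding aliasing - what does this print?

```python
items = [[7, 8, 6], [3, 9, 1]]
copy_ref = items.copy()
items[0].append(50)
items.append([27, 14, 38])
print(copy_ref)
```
[[7, 8, 6, 50], [3, 9, 1]]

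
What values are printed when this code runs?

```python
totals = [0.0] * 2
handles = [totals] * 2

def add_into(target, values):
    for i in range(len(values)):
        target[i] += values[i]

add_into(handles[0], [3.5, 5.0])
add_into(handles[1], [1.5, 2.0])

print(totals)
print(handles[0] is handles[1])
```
[5.0, 7.0]
True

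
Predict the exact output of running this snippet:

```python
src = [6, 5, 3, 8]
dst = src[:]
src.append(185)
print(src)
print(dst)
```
[6, 5, 3, 8, 185]
[6, 5, 3, 8]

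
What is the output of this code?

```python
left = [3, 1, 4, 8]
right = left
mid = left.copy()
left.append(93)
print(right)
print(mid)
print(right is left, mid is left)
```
[3, 1, 4, 8, 93]
[3, 1, 4, 8]
True False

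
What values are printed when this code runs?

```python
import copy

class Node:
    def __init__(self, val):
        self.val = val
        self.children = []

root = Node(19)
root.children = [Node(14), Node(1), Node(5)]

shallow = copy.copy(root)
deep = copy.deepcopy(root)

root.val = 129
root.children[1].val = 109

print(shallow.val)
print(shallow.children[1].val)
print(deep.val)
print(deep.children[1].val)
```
19
109
19
1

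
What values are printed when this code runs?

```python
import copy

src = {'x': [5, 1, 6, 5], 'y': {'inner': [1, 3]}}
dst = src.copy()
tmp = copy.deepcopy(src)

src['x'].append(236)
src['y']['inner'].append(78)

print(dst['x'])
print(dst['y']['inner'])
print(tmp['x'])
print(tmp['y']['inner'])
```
[5, 1, 6, 5, 236]
[1, 3, 78]
[5, 1, 6, 5]
[1, 3]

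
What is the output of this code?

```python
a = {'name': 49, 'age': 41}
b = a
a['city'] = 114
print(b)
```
{'name': 49, 'age': 41, 'city': 114}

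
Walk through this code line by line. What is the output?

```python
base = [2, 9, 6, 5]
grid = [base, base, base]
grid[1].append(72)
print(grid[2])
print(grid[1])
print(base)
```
[2, 9, 6, 5, 72]
[2, 9, 6, 5, 72]
[2, 9, 6, 5, 72]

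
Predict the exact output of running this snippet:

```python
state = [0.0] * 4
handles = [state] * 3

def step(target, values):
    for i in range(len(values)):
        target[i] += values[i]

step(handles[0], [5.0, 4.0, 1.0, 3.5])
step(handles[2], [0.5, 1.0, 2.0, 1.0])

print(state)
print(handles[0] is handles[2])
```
[5.5, 5.0, 3.0, 4.5]
True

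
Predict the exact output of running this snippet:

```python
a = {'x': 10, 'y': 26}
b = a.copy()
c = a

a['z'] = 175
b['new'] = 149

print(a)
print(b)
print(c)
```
{'x': 10, 'y': 26, 'z': 175}
{'x': 10, 'y': 26, 'new': 149}
{'x': 10, 'y': 26, 'z': 175}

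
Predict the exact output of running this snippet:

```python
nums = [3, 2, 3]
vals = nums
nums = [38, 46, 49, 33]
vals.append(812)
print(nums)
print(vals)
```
[38, 46, 49, 33]
[3, 2, 3, 812]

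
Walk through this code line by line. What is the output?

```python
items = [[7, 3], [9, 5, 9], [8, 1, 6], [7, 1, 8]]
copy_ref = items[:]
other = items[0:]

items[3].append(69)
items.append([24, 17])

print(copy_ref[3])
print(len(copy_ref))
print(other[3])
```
[7, 1, 8, 69]
4
[7, 1, 8, 69]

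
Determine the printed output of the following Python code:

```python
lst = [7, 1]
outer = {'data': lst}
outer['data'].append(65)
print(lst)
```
[7, 1, 65]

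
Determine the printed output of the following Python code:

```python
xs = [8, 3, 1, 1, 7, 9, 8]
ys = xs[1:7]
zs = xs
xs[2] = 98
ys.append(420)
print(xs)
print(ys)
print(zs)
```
[8, 3, 98, 1, 7, 9, 8]
[3, 1, 1, 7, 9, 8, 420]
[8, 3, 98, 1, 7, 9, 8]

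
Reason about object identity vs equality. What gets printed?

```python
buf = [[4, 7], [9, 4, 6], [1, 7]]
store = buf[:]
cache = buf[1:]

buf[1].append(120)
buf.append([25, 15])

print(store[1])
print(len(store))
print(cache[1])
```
[9, 4, 6, 120]
3
[1, 7]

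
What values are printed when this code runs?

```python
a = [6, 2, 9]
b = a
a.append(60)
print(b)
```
[6, 2, 9, 60]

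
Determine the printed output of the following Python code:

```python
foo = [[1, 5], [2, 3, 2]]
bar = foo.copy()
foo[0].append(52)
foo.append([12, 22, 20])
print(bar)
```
[[1, 5, 52], [2, 3, 2]]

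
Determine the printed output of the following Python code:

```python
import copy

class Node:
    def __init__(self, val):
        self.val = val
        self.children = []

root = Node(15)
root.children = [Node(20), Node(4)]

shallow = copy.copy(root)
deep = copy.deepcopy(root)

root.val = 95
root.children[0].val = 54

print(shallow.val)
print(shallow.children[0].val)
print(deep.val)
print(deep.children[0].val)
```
15
54
15
20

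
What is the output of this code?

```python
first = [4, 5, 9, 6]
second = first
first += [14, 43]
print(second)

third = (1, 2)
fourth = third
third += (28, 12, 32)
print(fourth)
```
[4, 5, 9, 6, 14, 43]
(1, 2)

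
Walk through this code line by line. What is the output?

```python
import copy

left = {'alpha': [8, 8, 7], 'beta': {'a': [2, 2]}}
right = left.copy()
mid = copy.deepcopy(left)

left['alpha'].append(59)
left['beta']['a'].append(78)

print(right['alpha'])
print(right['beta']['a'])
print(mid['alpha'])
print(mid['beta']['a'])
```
[8, 8, 7, 59]
[2, 2, 78]
[8, 8, 7]
[2, 2]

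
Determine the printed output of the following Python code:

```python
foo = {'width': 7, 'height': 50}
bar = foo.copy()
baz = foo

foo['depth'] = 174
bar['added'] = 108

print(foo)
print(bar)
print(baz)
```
{'width': 7, 'height': 50, 'depth': 174}
{'width': 7, 'height': 50, 'added': 108}
{'width': 7, 'height': 50, 'depth': 174}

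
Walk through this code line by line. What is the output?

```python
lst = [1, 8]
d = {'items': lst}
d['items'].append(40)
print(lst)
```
[1, 8, 40]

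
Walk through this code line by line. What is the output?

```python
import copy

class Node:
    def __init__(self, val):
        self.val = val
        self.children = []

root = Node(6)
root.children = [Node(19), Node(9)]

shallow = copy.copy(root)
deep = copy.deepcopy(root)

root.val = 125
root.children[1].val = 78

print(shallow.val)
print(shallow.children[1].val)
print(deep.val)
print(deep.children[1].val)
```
6
78
6
9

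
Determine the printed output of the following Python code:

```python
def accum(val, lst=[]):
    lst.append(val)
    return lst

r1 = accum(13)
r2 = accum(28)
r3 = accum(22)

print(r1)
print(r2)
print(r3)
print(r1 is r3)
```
[13, 28, 22]
[13, 28, 22]
[13, 28, 22]
True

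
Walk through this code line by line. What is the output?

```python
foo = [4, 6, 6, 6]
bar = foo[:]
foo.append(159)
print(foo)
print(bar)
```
[4, 6, 6, 6, 159]
[4, 6, 6, 6]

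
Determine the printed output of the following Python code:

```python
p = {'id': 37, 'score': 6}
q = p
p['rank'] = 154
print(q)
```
{'id': 37, 'score': 6, 'rank': 154}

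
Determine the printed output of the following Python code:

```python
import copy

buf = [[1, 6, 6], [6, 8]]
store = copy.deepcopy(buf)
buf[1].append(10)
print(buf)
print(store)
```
[[1, 6, 6], [6, 8, 10]]
[[1, 6, 6], [6, 8]]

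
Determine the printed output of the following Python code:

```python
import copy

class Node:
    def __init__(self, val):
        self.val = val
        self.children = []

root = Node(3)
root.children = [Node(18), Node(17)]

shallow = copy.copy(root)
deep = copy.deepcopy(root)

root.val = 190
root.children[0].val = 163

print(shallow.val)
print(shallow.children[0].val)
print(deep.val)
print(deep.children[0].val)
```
3
163
3
18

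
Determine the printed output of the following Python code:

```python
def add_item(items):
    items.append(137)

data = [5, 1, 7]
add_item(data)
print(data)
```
[5, 1, 7, 137]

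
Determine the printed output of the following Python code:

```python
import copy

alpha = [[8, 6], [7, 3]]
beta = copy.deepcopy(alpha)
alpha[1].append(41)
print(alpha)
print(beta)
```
[[8, 6], [7, 3, 41]]
[[8, 6], [7, 3]]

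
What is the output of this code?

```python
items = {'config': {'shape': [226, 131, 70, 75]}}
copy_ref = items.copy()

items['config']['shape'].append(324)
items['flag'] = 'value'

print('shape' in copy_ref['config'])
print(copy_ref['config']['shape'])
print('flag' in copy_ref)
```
True
[226, 131, 70, 75, 324]
False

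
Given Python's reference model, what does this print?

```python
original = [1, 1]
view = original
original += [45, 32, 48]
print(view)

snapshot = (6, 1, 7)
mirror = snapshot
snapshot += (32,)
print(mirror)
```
[1, 1, 45, 32, 48]
(6, 1, 7)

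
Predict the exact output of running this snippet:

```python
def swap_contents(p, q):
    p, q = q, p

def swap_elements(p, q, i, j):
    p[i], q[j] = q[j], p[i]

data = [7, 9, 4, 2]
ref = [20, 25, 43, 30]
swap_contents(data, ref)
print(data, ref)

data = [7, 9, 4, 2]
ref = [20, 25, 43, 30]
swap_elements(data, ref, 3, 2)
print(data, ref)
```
[7, 9, 4, 2] [20, 25, 43, 30]
[7, 9, 4, 43] [20, 25, 2, 30]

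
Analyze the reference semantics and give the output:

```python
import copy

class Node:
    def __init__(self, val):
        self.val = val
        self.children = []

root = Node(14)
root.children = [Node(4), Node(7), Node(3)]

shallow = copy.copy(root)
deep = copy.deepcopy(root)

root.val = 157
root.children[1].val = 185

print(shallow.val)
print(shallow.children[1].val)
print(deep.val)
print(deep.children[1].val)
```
14
185
14
7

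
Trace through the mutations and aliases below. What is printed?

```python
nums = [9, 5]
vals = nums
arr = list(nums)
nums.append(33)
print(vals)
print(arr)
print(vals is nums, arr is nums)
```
[9, 5, 33]
[9, 5]
True False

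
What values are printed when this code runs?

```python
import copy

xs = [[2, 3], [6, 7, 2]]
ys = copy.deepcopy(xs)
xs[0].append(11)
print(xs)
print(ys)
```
[[2, 3, 11], [6, 7, 2]]
[[2, 3], [6, 7, 2]]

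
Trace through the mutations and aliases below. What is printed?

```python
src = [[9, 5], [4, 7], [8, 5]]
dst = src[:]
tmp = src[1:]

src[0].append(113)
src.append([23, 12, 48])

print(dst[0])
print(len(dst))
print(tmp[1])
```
[9, 5, 113]
3
[8, 5]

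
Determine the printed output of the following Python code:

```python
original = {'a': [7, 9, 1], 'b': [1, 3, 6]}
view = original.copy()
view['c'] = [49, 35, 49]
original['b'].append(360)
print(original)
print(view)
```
{'a': [7, 9, 1], 'b': [1, 3, 6, 360]}
{'a': [7, 9, 1], 'b': [1, 3, 6, 360], 'c': [49, 35, 49]}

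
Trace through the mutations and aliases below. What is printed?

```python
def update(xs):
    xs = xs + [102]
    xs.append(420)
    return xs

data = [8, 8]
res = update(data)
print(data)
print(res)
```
[8, 8]
[8, 8, 102, 420]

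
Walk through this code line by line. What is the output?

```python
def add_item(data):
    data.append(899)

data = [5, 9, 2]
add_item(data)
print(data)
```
[5, 9, 2, 899]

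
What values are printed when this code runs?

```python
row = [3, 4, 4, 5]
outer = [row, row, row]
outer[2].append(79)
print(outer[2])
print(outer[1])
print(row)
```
[3, 4, 4, 5, 79]
[3, 4, 4, 5, 79]
[3, 4, 4, 5, 79]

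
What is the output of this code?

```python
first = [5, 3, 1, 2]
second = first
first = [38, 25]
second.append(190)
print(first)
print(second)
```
[38, 25]
[5, 3, 1, 2, 190]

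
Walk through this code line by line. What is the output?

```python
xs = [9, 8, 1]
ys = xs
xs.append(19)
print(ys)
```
[9, 8, 1, 19]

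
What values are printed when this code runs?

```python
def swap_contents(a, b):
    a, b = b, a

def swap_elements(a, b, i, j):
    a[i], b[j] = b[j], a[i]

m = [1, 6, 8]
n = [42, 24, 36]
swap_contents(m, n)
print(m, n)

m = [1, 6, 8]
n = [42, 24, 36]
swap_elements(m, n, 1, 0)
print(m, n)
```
[1, 6, 8] [42, 24, 36]
[1, 42, 8] [6, 24, 36]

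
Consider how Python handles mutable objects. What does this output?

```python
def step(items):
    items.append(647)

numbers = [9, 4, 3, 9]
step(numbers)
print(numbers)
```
[9, 4, 3, 9, 647]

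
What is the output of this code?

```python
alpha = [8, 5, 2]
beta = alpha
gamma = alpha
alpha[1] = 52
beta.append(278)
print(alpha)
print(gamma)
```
[8, 52, 2, 278]
[8, 52, 2, 278]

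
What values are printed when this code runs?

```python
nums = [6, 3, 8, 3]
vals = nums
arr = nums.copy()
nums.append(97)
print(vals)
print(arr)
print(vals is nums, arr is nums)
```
[6, 3, 8, 3, 97]
[6, 3, 8, 3]
True False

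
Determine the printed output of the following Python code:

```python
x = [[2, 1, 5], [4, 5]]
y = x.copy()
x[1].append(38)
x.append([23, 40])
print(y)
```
[[2, 1, 5], [4, 5, 38]]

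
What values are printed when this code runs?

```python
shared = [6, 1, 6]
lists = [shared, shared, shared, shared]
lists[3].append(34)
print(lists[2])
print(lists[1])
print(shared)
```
[6, 1, 6, 34]
[6, 1, 6, 34]
[6, 1, 6, 34]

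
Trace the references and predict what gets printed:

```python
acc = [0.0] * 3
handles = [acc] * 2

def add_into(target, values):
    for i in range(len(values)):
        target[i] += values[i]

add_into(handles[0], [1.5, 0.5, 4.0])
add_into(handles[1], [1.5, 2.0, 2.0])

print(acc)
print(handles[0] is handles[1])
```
[3.0, 2.5, 6.0]
True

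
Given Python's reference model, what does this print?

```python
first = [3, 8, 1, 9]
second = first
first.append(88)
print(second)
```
[3, 8, 1, 9, 88]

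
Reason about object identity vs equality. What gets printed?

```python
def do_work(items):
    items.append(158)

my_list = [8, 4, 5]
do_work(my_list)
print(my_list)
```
[8, 4, 5, 158]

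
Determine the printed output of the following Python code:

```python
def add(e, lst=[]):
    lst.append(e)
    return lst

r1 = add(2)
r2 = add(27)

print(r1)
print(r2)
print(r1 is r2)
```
[2, 27]
[2, 27]
True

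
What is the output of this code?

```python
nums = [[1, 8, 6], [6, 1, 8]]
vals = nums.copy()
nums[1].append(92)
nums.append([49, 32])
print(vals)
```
[[1, 8, 6], [6, 1, 8, 92]]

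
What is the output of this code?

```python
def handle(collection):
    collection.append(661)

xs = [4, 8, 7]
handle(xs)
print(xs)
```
[4, 8, 7, 661]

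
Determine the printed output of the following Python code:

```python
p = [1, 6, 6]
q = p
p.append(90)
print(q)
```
[1, 6, 6, 90]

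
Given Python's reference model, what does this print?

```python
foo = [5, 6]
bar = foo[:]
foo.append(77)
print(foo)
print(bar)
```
[5, 6, 77]
[5, 6]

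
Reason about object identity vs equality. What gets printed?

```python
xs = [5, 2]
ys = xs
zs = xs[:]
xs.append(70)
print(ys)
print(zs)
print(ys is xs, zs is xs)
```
[5, 2, 70]
[5, 2]
True False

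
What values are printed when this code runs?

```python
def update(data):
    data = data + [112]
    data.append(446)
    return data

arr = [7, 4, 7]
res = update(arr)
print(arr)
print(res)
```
[7, 4, 7]
[7, 4, 7, 112, 446]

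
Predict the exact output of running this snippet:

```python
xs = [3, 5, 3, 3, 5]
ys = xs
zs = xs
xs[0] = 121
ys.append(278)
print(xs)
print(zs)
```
[121, 5, 3, 3, 5, 278]
[121, 5, 3, 3, 5, 278]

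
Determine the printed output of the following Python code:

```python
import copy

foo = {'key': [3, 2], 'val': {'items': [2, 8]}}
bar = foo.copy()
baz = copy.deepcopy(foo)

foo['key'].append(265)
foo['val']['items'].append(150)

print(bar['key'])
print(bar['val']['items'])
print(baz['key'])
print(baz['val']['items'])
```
[3, 2, 265]
[2, 8, 150]
[3, 2]
[2, 8]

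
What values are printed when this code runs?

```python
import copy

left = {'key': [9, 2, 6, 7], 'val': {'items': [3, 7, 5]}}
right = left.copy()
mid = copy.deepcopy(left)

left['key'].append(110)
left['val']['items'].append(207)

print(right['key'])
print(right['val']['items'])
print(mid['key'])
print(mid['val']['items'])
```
[9, 2, 6, 7, 110]
[3, 7, 5, 207]
[9, 2, 6, 7]
[3, 7, 5]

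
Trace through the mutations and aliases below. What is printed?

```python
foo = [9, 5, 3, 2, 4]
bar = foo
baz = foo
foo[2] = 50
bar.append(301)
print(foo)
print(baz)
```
[9, 5, 50, 2, 4, 301]
[9, 5, 50, 2, 4, 301]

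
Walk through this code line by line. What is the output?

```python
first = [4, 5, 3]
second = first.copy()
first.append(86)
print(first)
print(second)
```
[4, 5, 3, 86]
[4, 5, 3]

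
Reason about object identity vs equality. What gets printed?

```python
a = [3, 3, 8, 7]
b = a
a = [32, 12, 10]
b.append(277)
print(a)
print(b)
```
[32, 12, 10]
[3, 3, 8, 7, 277]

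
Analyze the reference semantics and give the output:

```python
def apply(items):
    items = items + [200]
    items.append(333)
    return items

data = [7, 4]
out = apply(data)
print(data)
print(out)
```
[7, 4]
[7, 4, 200, 333]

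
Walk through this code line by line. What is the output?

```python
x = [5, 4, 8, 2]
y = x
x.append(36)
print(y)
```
[5, 4, 8, 2, 36]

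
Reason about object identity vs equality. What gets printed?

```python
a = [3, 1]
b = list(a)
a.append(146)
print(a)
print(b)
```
[3, 1, 146]
[3, 1]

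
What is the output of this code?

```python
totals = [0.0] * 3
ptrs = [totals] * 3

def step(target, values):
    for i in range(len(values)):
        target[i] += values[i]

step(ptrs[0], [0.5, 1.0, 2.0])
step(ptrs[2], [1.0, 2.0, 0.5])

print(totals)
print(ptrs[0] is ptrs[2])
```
[1.5, 3.0, 2.5]
True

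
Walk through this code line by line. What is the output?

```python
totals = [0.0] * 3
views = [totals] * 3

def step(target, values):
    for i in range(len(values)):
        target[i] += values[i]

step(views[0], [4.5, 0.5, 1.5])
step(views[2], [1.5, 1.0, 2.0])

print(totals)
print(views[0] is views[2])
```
[6.0, 1.5, 3.5]
True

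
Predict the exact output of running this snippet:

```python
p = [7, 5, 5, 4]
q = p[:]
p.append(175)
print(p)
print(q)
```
[7, 5, 5, 4, 175]
[7, 5, 5, 4]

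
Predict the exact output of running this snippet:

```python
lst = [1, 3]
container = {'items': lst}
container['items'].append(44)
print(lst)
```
[1, 3, 44]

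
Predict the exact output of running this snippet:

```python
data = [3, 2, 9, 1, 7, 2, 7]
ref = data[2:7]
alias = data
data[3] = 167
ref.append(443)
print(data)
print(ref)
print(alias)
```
[3, 2, 9, 167, 7, 2, 7]
[9, 1, 7, 2, 7, 443]
[3, 2, 9, 167, 7, 2, 7]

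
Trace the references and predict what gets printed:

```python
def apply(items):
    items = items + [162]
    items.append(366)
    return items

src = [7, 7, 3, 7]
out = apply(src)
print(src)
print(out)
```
[7, 7, 3, 7]
[7, 7, 3, 7, 162, 366]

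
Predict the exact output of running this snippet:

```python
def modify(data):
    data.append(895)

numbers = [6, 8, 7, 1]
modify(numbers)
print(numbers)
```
[6, 8, 7, 1, 895]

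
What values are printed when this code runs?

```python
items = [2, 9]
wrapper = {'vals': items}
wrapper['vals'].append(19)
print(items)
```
[2, 9, 19]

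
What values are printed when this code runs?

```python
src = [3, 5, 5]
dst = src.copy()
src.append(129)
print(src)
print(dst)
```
[3, 5, 5, 129]
[3, 5, 5]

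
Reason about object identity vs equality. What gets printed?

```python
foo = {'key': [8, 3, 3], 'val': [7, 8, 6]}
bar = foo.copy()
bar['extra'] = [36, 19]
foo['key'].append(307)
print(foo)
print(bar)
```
{'key': [8, 3, 3, 307], 'val': [7, 8, 6]}
{'key': [8, 3, 3, 307], 'val': [7, 8, 6], 'extra': [36, 19]}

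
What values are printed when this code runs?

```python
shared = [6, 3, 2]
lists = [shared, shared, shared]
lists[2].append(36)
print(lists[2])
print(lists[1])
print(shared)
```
[6, 3, 2, 36]
[6, 3, 2, 36]
[6, 3, 2, 36]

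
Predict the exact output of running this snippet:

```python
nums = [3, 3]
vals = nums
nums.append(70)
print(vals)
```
[3, 3, 70]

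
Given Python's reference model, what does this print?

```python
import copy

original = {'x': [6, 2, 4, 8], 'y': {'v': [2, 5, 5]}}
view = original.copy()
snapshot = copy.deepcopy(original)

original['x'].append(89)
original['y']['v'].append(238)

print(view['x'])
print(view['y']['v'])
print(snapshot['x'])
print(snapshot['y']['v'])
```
[6, 2, 4, 8, 89]
[2, 5, 5, 238]
[6, 2, 4, 8]
[2, 5, 5]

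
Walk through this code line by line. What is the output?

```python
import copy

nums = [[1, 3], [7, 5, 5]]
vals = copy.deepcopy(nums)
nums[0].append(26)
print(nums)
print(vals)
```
[[1, 3, 26], [7, 5, 5]]
[[1, 3], [7, 5, 5]]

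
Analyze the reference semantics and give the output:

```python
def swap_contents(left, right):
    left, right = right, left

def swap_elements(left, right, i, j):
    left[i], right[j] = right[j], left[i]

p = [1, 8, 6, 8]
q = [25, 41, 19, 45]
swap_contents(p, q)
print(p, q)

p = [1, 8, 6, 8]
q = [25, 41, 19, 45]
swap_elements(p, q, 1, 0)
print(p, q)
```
[1, 8, 6, 8] [25, 41, 19, 45]
[1, 25, 6, 8] [8, 41, 19, 45]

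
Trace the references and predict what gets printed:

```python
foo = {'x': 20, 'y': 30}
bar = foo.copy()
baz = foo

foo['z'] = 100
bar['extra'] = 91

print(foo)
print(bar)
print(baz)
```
{'x': 20, 'y': 30, 'z': 100}
{'x': 20, 'y': 30, 'extra': 91}
{'x': 20, 'y': 30, 'z': 100}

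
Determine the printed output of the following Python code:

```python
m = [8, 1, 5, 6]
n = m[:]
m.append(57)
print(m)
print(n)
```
[8, 1, 5, 6, 57]
[8, 1, 5, 6]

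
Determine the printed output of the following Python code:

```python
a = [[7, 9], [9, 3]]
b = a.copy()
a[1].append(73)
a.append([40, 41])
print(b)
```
[[7, 9], [9, 3, 73]]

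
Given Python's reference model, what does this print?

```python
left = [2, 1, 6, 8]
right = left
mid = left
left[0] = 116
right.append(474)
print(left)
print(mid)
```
[116, 1, 6, 8, 474]
[116, 1, 6, 8, 474]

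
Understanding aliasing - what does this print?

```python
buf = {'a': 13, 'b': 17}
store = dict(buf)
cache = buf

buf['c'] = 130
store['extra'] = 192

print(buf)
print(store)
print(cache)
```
{'a': 13, 'b': 17, 'c': 130}
{'a': 13, 'b': 17, 'extra': 192}
{'a': 13, 'b': 17, 'c': 130}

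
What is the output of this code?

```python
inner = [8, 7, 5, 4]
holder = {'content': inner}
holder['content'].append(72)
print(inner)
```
[8, 7, 5, 4, 72]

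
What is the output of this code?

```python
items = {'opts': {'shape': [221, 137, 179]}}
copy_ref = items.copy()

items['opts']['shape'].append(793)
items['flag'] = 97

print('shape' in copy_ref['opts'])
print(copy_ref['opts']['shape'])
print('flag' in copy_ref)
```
True
[221, 137, 179, 793]
False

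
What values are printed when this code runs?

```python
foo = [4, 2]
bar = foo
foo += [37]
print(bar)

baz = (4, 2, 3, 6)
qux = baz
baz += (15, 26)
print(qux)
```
[4, 2, 37]
(4, 2, 3, 6)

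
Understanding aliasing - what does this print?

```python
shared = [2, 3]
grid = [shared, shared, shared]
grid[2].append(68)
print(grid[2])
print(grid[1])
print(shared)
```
[2, 3, 68]
[2, 3, 68]
[2, 3, 68]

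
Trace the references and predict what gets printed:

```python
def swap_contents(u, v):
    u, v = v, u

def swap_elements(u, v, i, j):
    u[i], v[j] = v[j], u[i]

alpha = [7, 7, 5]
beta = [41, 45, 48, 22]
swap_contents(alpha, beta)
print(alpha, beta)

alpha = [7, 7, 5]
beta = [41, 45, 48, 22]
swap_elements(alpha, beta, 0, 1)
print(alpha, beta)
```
[7, 7, 5] [41, 45, 48, 22]
[45, 7, 5] [41, 7, 48, 22]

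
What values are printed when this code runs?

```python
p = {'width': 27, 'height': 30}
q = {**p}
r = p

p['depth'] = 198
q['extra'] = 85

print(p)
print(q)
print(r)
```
{'width': 27, 'height': 30, 'depth': 198}
{'width': 27, 'height': 30, 'extra': 85}
{'width': 27, 'height': 30, 'depth': 198}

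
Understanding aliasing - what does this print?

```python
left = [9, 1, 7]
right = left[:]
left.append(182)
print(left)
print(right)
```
[9, 1, 7, 182]
[9, 1, 7]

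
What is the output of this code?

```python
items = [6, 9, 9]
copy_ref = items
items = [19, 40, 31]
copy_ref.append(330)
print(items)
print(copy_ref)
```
[19, 40, 31]
[6, 9, 9, 330]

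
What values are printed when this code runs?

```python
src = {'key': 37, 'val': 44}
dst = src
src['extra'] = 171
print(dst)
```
{'key': 37, 'val': 44, 'extra': 171}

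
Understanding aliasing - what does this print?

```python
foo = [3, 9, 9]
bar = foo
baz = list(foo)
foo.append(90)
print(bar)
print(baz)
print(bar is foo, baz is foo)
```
[3, 9, 9, 90]
[3, 9, 9]
True False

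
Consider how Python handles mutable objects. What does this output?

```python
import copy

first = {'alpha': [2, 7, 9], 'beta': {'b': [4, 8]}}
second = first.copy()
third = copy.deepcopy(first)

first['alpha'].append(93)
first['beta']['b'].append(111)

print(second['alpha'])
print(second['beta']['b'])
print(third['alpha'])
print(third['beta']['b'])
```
[2, 7, 9, 93]
[4, 8, 111]
[2, 7, 9]
[4, 8]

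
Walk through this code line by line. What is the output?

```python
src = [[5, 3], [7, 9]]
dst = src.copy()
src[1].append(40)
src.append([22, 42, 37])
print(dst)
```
[[5, 3], [7, 9, 40]]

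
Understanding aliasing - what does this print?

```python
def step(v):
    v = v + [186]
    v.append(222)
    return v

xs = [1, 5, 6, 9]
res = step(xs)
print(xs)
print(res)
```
[1, 5, 6, 9]
[1, 5, 6, 9, 186, 222]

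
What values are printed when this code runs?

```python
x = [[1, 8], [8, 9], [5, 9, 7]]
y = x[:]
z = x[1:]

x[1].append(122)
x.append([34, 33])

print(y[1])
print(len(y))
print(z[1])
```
[8, 9, 122]
3
[5, 9, 7]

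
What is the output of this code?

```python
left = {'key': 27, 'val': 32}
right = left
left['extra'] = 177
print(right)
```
{'key': 27, 'val': 32, 'extra': 177}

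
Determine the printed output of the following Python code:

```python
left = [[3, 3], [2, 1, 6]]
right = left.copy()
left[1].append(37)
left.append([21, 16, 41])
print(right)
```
[[3, 3], [2, 1, 6, 37]]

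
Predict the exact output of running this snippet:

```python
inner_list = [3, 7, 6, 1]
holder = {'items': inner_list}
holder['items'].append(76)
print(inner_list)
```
[3, 7, 6, 1, 76]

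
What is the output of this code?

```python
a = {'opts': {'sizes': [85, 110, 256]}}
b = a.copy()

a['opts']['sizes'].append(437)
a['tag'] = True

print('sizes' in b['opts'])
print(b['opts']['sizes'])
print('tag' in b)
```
True
[85, 110, 256, 437]
False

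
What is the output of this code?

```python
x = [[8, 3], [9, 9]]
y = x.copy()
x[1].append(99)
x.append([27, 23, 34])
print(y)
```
[[8, 3], [9, 9, 99]]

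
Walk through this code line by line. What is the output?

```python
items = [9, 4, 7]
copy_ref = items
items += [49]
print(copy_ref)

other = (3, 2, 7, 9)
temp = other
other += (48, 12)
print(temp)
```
[9, 4, 7, 49]
(3, 2, 7, 9)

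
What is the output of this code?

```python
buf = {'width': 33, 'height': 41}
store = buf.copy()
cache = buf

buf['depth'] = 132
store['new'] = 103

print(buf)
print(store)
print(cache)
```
{'width': 33, 'height': 41, 'depth': 132}
{'width': 33, 'height': 41, 'new': 103}
{'width': 33, 'height': 41, 'depth': 132}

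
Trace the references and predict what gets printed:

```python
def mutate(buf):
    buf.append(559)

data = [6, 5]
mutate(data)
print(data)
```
[6, 5, 559]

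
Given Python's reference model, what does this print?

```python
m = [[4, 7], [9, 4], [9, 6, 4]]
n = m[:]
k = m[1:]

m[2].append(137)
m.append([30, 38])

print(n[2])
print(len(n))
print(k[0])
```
[9, 6, 4, 137]
3
[9, 4]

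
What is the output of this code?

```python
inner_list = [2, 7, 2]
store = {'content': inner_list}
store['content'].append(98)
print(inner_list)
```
[2, 7, 2, 98]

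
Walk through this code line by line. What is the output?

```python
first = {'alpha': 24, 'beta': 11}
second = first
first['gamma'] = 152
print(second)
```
{'alpha': 24, 'beta': 11, 'gamma': 152}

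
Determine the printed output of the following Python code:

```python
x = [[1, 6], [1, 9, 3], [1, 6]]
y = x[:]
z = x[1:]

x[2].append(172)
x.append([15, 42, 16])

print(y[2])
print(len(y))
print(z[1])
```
[1, 6, 172]
3
[1, 6, 172]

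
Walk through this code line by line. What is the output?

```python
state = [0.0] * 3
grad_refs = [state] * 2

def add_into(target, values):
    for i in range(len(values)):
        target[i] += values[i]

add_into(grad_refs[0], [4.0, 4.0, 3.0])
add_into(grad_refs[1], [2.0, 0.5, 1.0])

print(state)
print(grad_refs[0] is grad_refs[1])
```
[6.0, 4.5, 4.0]
True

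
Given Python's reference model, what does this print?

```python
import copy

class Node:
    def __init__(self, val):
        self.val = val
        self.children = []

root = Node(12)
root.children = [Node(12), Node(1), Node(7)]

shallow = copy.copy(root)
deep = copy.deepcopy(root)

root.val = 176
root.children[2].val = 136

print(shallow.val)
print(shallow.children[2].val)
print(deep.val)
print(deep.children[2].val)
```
12
136
12
7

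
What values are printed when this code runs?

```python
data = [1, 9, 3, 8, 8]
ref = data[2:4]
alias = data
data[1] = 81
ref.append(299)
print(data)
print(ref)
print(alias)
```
[1, 81, 3, 8, 8]
[3, 8, 299]
[1, 81, 3, 8, 8]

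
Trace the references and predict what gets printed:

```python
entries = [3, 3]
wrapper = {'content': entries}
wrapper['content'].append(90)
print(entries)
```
[3, 3, 90]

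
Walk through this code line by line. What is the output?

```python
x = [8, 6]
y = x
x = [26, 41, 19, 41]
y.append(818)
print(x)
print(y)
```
[26, 41, 19, 41]
[8, 6, 818]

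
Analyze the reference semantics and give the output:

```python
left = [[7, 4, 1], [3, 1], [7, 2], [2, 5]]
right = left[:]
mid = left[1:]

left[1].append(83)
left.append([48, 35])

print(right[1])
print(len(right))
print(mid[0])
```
[3, 1, 83]
4
[3, 1, 83]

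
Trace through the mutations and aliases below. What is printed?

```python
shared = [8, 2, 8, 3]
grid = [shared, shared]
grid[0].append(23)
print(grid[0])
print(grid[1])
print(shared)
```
[8, 2, 8, 3, 23]
[8, 2, 8, 3, 23]
[8, 2, 8, 3, 23]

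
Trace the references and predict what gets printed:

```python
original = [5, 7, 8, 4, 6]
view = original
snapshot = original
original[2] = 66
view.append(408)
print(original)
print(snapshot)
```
[5, 7, 66, 4, 6, 408]
[5, 7, 66, 4, 6, 408]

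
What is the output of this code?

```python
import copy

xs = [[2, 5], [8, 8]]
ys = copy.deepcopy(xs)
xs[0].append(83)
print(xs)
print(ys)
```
[[2, 5, 83], [8, 8]]
[[2, 5], [8, 8]]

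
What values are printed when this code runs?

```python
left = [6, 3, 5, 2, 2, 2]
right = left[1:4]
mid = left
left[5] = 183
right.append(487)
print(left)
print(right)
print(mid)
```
[6, 3, 5, 2, 2, 183]
[3, 5, 2, 487]
[6, 3, 5, 2, 2, 183]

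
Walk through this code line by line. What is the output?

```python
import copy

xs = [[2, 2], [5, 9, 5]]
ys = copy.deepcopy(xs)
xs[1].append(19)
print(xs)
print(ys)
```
[[2, 2], [5, 9, 5, 19]]
[[2, 2], [5, 9, 5]]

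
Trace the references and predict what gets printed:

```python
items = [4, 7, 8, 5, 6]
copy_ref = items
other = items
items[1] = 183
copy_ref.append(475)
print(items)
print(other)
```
[4, 183, 8, 5, 6, 475]
[4, 183, 8, 5, 6, 475]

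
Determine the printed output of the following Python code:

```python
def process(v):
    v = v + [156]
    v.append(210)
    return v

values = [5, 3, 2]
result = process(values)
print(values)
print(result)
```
[5, 3, 2]
[5, 3, 2, 156, 210]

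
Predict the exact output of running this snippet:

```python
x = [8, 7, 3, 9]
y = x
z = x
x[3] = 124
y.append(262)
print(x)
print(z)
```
[8, 7, 3, 124, 262]
[8, 7, 3, 124, 262]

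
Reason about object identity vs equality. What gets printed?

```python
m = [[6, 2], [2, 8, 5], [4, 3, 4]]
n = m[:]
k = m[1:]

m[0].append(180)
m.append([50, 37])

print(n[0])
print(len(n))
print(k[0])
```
[6, 2, 180]
3
[2, 8, 5]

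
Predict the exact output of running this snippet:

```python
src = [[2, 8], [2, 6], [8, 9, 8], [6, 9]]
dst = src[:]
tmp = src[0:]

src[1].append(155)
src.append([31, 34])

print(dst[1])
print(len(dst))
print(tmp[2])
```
[2, 6, 155]
4
[8, 9, 8]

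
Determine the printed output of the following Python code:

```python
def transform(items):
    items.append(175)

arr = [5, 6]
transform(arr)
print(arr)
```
[5, 6, 175]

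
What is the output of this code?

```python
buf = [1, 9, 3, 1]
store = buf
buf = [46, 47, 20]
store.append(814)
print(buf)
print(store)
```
[46, 47, 20]
[1, 9, 3, 1, 814]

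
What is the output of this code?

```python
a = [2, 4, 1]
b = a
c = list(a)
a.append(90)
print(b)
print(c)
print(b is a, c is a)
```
[2, 4, 1, 90]
[2, 4, 1]
True False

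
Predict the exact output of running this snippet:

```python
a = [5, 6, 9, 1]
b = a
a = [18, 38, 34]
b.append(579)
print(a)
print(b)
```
[18, 38, 34]
[5, 6, 9, 1, 579]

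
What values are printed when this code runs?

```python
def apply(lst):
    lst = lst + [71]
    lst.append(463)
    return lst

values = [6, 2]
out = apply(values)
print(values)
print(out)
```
[6, 2]
[6, 2, 71, 463]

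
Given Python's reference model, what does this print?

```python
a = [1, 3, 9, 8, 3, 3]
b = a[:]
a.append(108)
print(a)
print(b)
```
[1, 3, 9, 8, 3, 3, 108]
[1, 3, 9, 8, 3, 3]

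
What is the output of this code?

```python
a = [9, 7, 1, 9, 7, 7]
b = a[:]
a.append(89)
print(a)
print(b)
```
[9, 7, 1, 9, 7, 7, 89]
[9, 7, 1, 9, 7, 7]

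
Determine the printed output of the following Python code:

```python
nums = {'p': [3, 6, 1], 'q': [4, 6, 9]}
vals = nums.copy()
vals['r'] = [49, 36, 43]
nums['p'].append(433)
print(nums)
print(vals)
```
{'p': [3, 6, 1, 433], 'q': [4, 6, 9]}
{'p': [3, 6, 1, 433], 'q': [4, 6, 9], 'r': [49, 36, 43]}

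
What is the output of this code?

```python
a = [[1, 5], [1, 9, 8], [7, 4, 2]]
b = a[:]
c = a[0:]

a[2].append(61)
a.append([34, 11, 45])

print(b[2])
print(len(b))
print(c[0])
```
[7, 4, 2, 61]
3
[1, 5]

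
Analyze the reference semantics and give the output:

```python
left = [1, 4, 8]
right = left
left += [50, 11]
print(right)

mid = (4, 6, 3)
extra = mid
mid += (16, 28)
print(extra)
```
[1, 4, 8, 50, 11]
(4, 6, 3)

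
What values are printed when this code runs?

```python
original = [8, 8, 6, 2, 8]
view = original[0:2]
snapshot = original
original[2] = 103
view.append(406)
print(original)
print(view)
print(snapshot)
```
[8, 8, 103, 2, 8]
[8, 8, 406]
[8, 8, 103, 2, 8]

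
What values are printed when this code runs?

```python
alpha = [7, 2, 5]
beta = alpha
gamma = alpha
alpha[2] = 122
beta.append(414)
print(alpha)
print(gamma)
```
[7, 2, 122, 414]
[7, 2, 122, 414]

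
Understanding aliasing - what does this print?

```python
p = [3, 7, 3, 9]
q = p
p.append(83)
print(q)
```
[3, 7, 3, 9, 83]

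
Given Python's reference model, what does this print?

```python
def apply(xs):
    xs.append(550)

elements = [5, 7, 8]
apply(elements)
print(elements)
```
[5, 7, 8, 550]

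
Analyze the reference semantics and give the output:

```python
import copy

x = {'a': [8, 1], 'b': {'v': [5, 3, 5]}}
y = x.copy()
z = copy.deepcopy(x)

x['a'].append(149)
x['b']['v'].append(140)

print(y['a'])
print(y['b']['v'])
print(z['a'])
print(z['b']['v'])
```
[8, 1, 149]
[5, 3, 5, 140]
[8, 1]
[5, 3, 5]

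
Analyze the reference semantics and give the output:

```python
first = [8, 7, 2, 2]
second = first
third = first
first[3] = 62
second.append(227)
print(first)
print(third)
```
[8, 7, 2, 62, 227]
[8, 7, 2, 62, 227]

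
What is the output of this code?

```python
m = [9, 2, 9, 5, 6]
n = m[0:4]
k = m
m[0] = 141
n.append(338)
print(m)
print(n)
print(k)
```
[141, 2, 9, 5, 6]
[9, 2, 9, 5, 338]
[141, 2, 9, 5, 6]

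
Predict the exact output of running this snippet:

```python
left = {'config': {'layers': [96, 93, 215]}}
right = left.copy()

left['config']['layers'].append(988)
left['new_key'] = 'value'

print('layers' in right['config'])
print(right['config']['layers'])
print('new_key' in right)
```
True
[96, 93, 215, 988]
False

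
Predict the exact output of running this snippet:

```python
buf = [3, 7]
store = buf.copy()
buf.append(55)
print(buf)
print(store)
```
[3, 7, 55]
[3, 7]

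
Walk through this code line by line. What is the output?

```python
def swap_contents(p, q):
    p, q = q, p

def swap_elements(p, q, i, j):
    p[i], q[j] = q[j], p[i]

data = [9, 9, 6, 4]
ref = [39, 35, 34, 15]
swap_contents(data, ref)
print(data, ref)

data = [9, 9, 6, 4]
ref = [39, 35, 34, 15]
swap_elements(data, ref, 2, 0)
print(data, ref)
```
[9, 9, 6, 4] [39, 35, 34, 15]
[9, 9, 39, 4] [6, 35, 34, 15]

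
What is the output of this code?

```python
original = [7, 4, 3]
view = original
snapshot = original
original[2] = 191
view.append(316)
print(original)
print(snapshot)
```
[7, 4, 191, 316]
[7, 4, 191, 316]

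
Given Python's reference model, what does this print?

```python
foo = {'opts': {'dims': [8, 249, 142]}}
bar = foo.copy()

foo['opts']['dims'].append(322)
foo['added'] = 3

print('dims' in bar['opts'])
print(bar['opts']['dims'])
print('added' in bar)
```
True
[8, 249, 142, 322]
False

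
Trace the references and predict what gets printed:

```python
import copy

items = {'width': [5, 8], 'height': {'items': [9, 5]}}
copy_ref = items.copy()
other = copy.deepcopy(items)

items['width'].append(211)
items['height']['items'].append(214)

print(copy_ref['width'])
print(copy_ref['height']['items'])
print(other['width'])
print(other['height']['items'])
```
[5, 8, 211]
[9, 5, 214]
[5, 8]
[9, 5]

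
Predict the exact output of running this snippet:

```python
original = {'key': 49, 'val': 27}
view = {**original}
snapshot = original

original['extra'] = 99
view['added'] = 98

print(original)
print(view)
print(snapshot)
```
{'key': 49, 'val': 27, 'extra': 99}
{'key': 49, 'val': 27, 'added': 98}
{'key': 49, 'val': 27, 'extra': 99}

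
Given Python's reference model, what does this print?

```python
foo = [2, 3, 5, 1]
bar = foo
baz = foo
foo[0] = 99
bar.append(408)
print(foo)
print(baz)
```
[99, 3, 5, 1, 408]
[99, 3, 5, 1, 408]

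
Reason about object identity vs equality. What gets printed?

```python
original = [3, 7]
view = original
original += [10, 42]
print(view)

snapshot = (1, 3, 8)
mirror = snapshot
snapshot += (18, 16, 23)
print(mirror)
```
[3, 7, 10, 42]
(1, 3, 8)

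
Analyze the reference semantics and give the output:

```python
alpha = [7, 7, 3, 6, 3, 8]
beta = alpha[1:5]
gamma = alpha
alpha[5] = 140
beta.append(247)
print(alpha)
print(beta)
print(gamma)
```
[7, 7, 3, 6, 3, 140]
[7, 3, 6, 3, 247]
[7, 7, 3, 6, 3, 140]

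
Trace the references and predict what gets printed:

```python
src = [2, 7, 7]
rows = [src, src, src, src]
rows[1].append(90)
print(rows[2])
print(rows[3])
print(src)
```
[2, 7, 7, 90]
[2, 7, 7, 90]
[2, 7, 7, 90]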